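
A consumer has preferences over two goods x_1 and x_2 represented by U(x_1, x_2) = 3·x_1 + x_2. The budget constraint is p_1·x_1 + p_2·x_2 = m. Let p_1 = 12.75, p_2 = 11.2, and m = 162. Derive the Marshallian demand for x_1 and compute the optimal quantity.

Perfect substitutes: compare marginal utility per dollar. 3/p_1 vs 1/p_2 → 0.2353 vs 0.0893.
x_1 gives more utility per dollar, so spend all income on x_1: x_1* = m/p_1, x_2* = 0.
Numerically: x_1* = 12.7059, x_2* = 0.

x_1* = 12.7059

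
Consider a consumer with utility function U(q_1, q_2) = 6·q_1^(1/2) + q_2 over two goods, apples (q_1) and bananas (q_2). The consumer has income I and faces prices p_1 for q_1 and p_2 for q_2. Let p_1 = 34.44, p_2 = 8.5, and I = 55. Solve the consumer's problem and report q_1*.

q_1* = 0.5482

Thus q_1* = (3·p_2/p_1)² — independent of I — with the rest of income spent on q_2.
Plugging in: q_1* = (3·8.5/34.44)² = 0.5482.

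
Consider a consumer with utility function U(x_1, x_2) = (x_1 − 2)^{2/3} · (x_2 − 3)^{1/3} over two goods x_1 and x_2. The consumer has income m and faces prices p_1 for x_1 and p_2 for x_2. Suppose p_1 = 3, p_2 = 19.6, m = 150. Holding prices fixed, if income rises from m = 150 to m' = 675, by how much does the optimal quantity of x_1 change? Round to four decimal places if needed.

Δx_1* = 116.6667

MRS = 2·(x_2−3)/(x_1−2). Tangency with p_1/p_2 gives x_2−3 = (1/2)·(p_1/p_2)·(x_1−2).
Substituting into the budget: x_1* = 2 + 2/3·(m − 2·p_1 − 3·p_2)/p_1, and x_2* = 3 + 1/3·(…)/p_2.
Discretionary income = 150 − 2·3 − 3·19.6 = 85.2; x_1* = 2 + 2/3·85.2/3 = 20.9333.
At m' = 675: x_1* = 137.6. Change: 137.6 − 20.9333 = 116.6667.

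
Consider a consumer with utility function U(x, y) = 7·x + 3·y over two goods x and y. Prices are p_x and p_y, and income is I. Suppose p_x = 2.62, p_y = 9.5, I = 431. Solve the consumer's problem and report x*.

x* = 164.5038

x gives more utility per dollar, so spend all income on x: x* = I/p_x, y* = 0.
Numerically: x* = 164.5038, y* = 0.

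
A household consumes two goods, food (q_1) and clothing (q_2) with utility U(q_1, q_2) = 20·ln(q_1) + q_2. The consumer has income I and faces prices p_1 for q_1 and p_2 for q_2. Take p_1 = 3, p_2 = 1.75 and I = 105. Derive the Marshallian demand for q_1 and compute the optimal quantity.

q_1* = 11.6667

Set MRS = p_1/p_2: (20/q_1)/1 = p_1/p_2.
So q_1*(p_1,p_2) = 20·p_2/p_1, independent of income; and q_2* = (I − 20·p_2)/p_2.
At the given prices: q_1* = 20·1.75/3 = 11.6667.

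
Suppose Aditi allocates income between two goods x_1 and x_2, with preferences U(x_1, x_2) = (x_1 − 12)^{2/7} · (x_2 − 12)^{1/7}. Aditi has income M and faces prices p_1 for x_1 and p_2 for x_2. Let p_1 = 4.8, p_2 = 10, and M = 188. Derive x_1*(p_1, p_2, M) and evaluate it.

x_1* = 13.4444

MRS = 2·(x_2−12)/(x_1−12). Tangency with p_1/p_2 gives x_2−12 = (1/2)·(p_1/p_2)·(x_1−12).
Substituting into the budget: x_1* = 12 + 2/3·(M − 12·p_1 − 12·p_2)/p_1, and x_2* = 12 + 1/3·(…)/p_2.
Discretionary income = 188 − 12·4.8 − 12·10 = 10.4; x_1* = 12 + 2/3·10.4/4.8 = 13.4444.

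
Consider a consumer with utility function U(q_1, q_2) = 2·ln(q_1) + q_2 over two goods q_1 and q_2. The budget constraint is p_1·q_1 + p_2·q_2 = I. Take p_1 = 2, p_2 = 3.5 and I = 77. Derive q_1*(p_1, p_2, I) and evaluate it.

q_1* = 3.5

So q_1*(p_1,p_2) = 2·p_2/p_1, independent of income; and q_2* = (I − 2·p_2)/p_2.
At the given prices: q_1* = 2·3.5/2 = 3.5.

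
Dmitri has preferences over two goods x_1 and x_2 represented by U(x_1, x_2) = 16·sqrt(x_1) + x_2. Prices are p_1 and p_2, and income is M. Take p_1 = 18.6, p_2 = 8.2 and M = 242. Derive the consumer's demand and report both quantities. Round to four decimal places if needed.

x_1* = 12.4389, x_2* = 1.2971

Utility is quasi-linear in x_2; the FOC for x_1 is 8/√x_1 = p_1/p_2.
Thus x_1* = (8·p_2/p_1)² — independent of M — with the rest of income spent on x_2.
Plugging in: x_1* = (8·8.2/18.6)² = 12.4389, x_2* = 1.2971.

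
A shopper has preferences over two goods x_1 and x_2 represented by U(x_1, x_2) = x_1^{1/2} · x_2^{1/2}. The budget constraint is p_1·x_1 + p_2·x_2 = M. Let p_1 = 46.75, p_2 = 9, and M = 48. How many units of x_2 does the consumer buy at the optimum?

Tangency: MRS = x_2/x_1 = p_1/p_2.
So 0.5·p_2·x_2 = 0.5·p_1·x_1; combined with the budget, a share 0.5 of income goes to x_1.
Demand: x_1*(p_1,p_2,M) = 0.5·M/p_1 and x_2* = 0.5·M/p_2.
At p_1=46.75, p_2=9, M=48: x_2* = 0.5·48/9 = 2.6667.

x_2* = 2.6667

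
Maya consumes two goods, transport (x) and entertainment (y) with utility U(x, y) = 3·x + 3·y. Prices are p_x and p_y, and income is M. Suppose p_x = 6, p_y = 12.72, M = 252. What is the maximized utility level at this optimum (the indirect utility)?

V = 126

x gives more utility per dollar, so spend all income on x: x* = M/p_x, y* = 0.
Numerically: x* = 42, y* = 0.
Utility at the optimum: U(42, 0) = 126.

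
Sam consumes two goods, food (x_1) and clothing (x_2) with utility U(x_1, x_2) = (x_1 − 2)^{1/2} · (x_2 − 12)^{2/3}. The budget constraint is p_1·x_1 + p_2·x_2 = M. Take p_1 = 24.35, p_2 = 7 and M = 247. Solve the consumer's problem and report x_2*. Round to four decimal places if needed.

Let x_1' = x_1−2, x_2' = x_2−12. MRS = (3/4)·x_2'/x_1' = p_1/p_2.
Substituting into the budget: x_1* = 2 + 3/7·(M − 2·p_1 − 12·p_2)/p_1, and x_2* = 12 + 4/7·(…)/p_2.
Discretionary income = 247 − 2·24.35 − 12·7 = 114.3; x_2* = 12 + 4/7·114.3/7 = 21.3306.

x_2* = 21.3306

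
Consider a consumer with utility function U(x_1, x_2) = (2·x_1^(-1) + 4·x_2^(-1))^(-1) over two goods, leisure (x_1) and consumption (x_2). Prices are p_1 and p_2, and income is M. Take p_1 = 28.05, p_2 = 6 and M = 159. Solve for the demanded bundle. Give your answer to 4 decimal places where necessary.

MRS = MU_x_1/MU_x_2 = (1/2)·(x_2/x_1)^(2). Set equal to p_1/p_2.
Solve for the ratio: x_2/x_1 = [2·p_1/p_2]^(0.5).
With the ratio pinned down, the budget gives x_1* = M/(p_1 + p_2·(x_2/x_1)) and x_2* = (x_2/x_1)·x_1*.
Numerically x_2/x_1 = 3.057777, so x_1* = 159/(28.05 + 6·3.057777) = 3.427 and x_2* = 3.057777·3.427 = 10.4789.

x_1* = 3.427, x_2* = 10.4789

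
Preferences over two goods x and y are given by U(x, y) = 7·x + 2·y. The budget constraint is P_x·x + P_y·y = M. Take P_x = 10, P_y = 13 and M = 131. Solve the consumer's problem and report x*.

x* = 13.1

Linear utility — the consumer picks whichever good has higher MU/price: 7/10 = 0.7 vs 2/13 = 0.1538.
x gives more utility per dollar, so spend all income on x: x* = M/P_x, y* = 0.
Numerically: x* = 13.1, y* = 0.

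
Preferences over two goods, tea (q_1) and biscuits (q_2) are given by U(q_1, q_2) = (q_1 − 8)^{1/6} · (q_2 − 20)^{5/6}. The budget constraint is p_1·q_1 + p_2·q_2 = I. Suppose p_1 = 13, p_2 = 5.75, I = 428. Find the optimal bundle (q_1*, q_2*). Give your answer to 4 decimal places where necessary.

This is Cobb-Douglas in (q_1−8, q_2−20): tangency gives 1/6·p_2·(q_2−20) = 5/6·p_1·(q_1−8).
After buying the subsistence bundle (8, 20), a share 1/6 of the remaining income goes to q_1: q_1* = 8 + 1/6·(I − 8p_1 − 20p_2)/p_1.
Discretionary income = 428 − 8·13 − 20·5.75 = 209; q_1* = 8 + 1/6·209/13 = 10.6795; q_2* = 20 + 5/6·209/5.75 = 50.2899.

q_1* = 10.6795, q_2* = 50.2899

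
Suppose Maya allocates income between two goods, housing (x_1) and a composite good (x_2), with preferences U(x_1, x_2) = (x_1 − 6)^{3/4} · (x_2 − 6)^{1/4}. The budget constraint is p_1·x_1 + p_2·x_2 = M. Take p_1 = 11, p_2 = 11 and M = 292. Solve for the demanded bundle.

x_1* = 16.9091, x_2* = 9.6364

MRS = 3·(x_2−6)/(x_1−6). Tangency with p_1/p_2 gives x_2−6 = (1/3)·(p_1/p_2)·(x_1−6).
After buying the subsistence bundle (6, 6), a share 0.75 of the remaining income goes to x_1: x_1* = 6 + 0.75·(M − 6p_1 − 6p_2)/p_1.
Discretionary income = 292 − 6·11 − 6·11 = 160; x_1* = 6 + 0.75·160/11 = 16.9091; x_2* = 6 + 0.25·160/11 = 9.6364.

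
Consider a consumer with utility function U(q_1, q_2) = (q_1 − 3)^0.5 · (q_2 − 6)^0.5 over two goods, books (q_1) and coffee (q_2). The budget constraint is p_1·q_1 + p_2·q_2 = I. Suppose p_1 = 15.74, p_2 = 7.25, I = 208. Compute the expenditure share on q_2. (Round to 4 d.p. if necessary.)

share on q_2 = 0.4911

Discretionary income = 208 − 3·15.74 − 6·7.25 = 117.28; q_1* = 3 + 0.5·117.28/15.74 = 6.7255; q_2* = 6 + 0.5·117.28/7.25 = 14.0883.
Expenditure on q_2: 7.25·14.0883 = 102.14; share = 0.4911.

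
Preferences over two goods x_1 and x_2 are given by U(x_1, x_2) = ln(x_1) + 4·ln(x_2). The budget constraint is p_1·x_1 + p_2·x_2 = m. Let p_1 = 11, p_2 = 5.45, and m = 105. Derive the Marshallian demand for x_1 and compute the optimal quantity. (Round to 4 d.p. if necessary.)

Tangency: MRS = (1/4)·x_2/x_1 = p_1/p_2.
Rearranging, p_2·x_2 = 4·p_1·x_1. Substituting into the budget gives p_1·x_1·(1 + 4) = m.
Demand: x_1*(p_1,p_2,m) = 0.2·m/p_1 and x_2* = 0.8·m/p_2.
At p_1=11, p_2=5.45, m=105: x_1* = 0.2·105/11 = 1.9091.

x_1* = 1.9091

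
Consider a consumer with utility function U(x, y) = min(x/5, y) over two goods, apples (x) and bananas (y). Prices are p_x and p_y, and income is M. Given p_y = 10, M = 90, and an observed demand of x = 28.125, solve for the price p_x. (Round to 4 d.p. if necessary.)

With perfect complements, no substitution: consume in ratio x:y = 5:1.
Budget: p_x·x + p_y·(1/5)·x = M, so (5·p_x + p_y)·x = 5·M.
Demand: x*(p_x,p_y,M) = 5·M/(5·p_x + p_y), y* = M/(5·p_x + p_y).
Set x* = 28.125 in the demand function and solve for p_x: p_x = 1.2.

p_x = 1.2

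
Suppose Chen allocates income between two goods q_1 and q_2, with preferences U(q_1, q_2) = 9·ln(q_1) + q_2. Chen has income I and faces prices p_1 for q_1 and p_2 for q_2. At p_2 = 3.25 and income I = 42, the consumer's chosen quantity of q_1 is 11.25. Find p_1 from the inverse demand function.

p_1 = 2.6

Set MRS = p_1/p_2: (9/q_1)/1 = p_1/p_2.
So q_1*(p_1,p_2) = 9·p_2/p_1, independent of income; and q_2* = (I − 9·p_2)/p_2.
Set q_1* = 11.25 in the demand function and solve for p_1: p_1 = 2.6.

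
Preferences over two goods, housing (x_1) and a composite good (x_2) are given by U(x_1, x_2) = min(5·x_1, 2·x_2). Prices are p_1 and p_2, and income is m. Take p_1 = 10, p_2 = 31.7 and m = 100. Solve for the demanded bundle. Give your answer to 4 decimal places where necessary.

x_1* = 1.1204, x_2* = 2.8011

Here 2·10 + 5·31.7 = 178.5, giving x_1* = 1.1204 and x_2* = 2.8011.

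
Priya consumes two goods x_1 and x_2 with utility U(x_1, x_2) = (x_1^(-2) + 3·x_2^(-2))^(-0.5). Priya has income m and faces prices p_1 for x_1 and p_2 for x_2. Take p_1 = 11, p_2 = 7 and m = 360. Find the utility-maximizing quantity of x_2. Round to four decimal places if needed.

x_2* = 26.5482

MU_x_1 ∝ x_1^(-3), MU_x_2 ∝ 3·x_2^(-3), so MRS = (1/3)·(x_2/x_1)^(3) = p_1/p_2.
Solve for the ratio: x_2/x_1 = [3·p_1/p_2]^(1/3).
With the ratio pinned down, the budget gives x_1* = m/(p_1 + p_2·(x_2/x_1)) and x_2* = (x_2/x_1)·x_1*.
Numerically x_2/x_1 = 1.676764, so x_1* = 360/(11 + 7·1.676764) = 15.833 and x_2* = 1.676764·15.833 = 26.5482.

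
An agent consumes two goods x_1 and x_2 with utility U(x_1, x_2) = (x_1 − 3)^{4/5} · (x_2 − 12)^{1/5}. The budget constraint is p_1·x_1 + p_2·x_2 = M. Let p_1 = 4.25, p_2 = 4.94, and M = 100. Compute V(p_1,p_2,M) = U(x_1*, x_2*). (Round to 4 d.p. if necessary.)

V = 3.8718

Let x_1' = x_1−3, x_2' = x_2−12. MRS = 4·x_2'/x_1' = p_1/p_2.
After buying the subsistence bundle (3, 12), a share 0.8 of the remaining income goes to x_1: x_1* = 3 + 0.8·(M − 3p_1 − 12p_2)/p_1.
Discretionary income = 100 − 3·4.25 − 12·4.94 = 27.97; x_1* = 3 + 0.8·27.97/4.25 = 8.2649; x_2* = 12 + 0.2·27.97/4.94 = 13.1324.
Utility at the optimum: U(8.2649, 13.1324) = 3.8718.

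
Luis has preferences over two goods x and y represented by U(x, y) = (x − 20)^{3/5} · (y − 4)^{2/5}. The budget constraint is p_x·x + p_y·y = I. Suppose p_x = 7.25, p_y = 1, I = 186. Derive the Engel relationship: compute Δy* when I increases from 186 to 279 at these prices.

Δy* = 37.2

MRS = (3/2)·(y−4)/(x−20). Tangency with p_x/p_y gives y−4 = (2/3)·(p_x/p_y)·(x−20).
After buying the subsistence bundle (20, 4), a share 0.6 of the remaining income goes to x: x* = 20 + 0.6·(I − 20p_x − 4p_y)/p_x.
Discretionary income = 186 − 20·7.25 − 4·1 = 37; y* = 4 + 0.4·37/1 = 18.8.
At I' = 279: y* = 56. Change: 56 − 18.8 = 37.2.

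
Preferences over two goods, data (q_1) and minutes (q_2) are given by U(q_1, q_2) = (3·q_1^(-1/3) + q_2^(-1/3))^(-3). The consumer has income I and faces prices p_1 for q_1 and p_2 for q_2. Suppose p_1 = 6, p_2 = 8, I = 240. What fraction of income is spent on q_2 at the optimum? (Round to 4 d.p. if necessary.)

share on q_2 = 0.3204

MRS = MU_q_1/MU_q_2 = 3·(q_2/q_1)^(4/3). Set equal to p_1/p_2.
Hence q_2/q_1 = ((1/3)·p_1/p_2)^(1/(4/3)), i.e. raised to the 0.75 power.
Substitute q_2 = (q_2/q_1)·q_1 into the budget: q_1* = I/(p_1 + p_2·(q_2/q_1)).
Numerically q_2/q_1 = 0.353553, so q_1* = 240/(6 + 8·0.353553) = 27.1849 and q_2* = 0.353553·27.1849 = 9.6113.
Expenditure on q_2: 8·9.6113 = 76.8905; share = 0.3204.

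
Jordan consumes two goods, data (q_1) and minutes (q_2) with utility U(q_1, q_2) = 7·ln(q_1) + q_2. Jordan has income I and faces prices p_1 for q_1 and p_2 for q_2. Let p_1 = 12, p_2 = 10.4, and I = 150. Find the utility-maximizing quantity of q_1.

q_1* = 6.0667

At the given prices: q_1* = 7·10.4/12 = 6.0667.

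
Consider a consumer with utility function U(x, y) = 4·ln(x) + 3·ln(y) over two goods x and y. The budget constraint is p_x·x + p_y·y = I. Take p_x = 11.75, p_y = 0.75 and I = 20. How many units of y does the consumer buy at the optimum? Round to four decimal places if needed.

MU_x/MU_y = (4·y)/(3·x); tangency sets this equal to p_x/p_y.
So 4·p_y·y = 3·p_x·x; combined with the budget, a share 4/7 of income goes to x.
Demand: x*(p_x,p_y,I) = 4/7·I/p_x and y* = 3/7·I/p_y.
At p_x=11.75, p_y=0.75, I=20: y* = 3/7·20/0.75 = 11.4286.

y* = 11.4286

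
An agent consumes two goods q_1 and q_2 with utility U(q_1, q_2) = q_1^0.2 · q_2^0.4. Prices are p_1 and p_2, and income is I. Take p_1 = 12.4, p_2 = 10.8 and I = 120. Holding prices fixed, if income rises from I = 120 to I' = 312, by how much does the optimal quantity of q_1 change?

Δq_1* = 5.1613

Tangency: MRS = (1/2)·q_2/q_1 = p_1/p_2.
Rearranging, p_2·q_2 = 2·p_1·q_1. Substituting into the budget gives p_1·q_1·(1 + 2) = I.
Demand: q_1*(p_1,p_2,I) = 1/3·I/p_1 and q_2* = 2/3·I/p_2.
At p_1=12.4, p_2=10.8, I=120: q_1* = 1/3·120/12.4 = 3.2258.
At I' = 312: q_1* = 8.3871. Change: 8.3871 − 3.2258 = 5.1613.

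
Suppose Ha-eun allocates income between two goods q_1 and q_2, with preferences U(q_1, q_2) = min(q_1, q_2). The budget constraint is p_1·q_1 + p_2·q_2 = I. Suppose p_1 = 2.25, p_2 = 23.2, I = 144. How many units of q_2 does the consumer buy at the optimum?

q_2* = 5.6582

Leontief preferences: the optimum is at the kink where q_1/1 = q_2/1, i.e. q_2 = q_1.
Budget: p_1·q_1 + p_2·q_1 = I, so (p_1 + p_2)·q_1 = I.
Demand: q_1*(p_1,p_2,I) = I/(p_1 + p_2), q_2* = I/(p_1 + p_2).
Here 2.25 + 23.2 = 25.45, giving q_2* = 5.6582.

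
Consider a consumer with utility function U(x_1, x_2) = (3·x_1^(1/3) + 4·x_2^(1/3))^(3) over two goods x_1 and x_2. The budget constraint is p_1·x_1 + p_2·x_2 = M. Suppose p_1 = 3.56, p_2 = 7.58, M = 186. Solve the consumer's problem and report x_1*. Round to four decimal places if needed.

MU_x_1 ∝ 3·x_1^(-2/3), MU_x_2 ∝ 4·x_2^(-2/3), so MRS = (3/4)·(x_2/x_1)^(2/3) = p_1/p_2.
Hence x_2/x_1 = ((4/3)·p_1/p_2)^(1/(2/3)), i.e. raised to the 1.5 power.
Substitute x_2 = (x_2/x_1)·x_1 into the budget: x_1* = M/(p_1 + p_2·(x_2/x_1)).
Numerically x_2/x_1 = 0.495541, so x_1* = 186/(3.56 + 7.58·0.495541) = 25.423.

x_1* = 25.423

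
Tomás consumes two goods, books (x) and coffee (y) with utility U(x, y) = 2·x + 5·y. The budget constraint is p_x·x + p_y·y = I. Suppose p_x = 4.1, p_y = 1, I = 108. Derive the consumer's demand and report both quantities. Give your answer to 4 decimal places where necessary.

y gives more utility per dollar, so spend all income on y: y* = I/p_y, x* = 0.
Numerically: x* = 0, y* = 108.

x* = 0, y* = 108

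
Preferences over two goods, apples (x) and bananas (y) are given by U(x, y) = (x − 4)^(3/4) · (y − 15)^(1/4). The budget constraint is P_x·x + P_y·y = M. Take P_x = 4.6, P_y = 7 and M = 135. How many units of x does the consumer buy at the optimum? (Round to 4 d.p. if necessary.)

MRS = 3·(y−15)/(x−4). Tangency with P_x/P_y gives y−15 = (1/3)·(P_x/P_y)·(x−4).
Substituting into the budget: x* = 4 + 0.75·(M − 4·P_x − 15·P_y)/P_x, and y* = 15 + 0.25·(…)/P_y.
Discretionary income = 135 − 4·4.6 − 15·7 = 11.6; x* = 4 + 0.75·11.6/4.6 = 5.8913.

x* = 5.8913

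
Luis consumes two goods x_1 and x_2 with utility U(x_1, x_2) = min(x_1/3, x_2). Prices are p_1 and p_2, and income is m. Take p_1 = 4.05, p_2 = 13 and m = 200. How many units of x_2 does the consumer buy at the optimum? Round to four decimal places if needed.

x_2* = 7.9523

Leontief preferences: the optimum is at the kink where x_1/3 = x_2/1, i.e. x_2 = (1/3)·x_1.
Budget: p_1·x_1 + p_2·(1/3)·x_1 = m, so (3·p_1 + p_2)·x_1 = 3·m.
Demand: x_1*(p_1,p_2,m) = 3·m/(3·p_1 + p_2), x_2* = m/(3·p_1 + p_2).
Here 3·4.05 + 13 = 25.15, giving x_2* = 7.9523.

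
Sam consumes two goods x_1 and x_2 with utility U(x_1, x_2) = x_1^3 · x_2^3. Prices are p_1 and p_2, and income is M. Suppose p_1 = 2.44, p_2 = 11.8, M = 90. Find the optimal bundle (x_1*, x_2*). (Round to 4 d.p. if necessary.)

MU_x_1/MU_x_2 = (3·x_2)/(3·x_1); tangency sets this equal to p_1/p_2.
Rearranging, p_2·x_2 = p_1·x_1. Substituting into the budget gives p_1·x_1·(1 + 1) = M.
Demand: x_1*(p_1,p_2,M) = 0.5·M/p_1 and x_2* = 0.5·M/p_2.
At p_1=2.44, p_2=11.8, M=90: x_1* = 0.5·90/2.44 = 18.4426, x_2* = 3.8136.

x_1* = 18.4426, x_2* = 3.8136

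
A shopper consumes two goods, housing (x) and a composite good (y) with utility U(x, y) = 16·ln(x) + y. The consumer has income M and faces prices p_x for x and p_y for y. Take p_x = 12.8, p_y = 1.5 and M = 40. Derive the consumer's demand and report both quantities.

x* = 1.875, y* = 10.6667

Set MRS = p_x/p_y: (16/x)/1 = p_x/p_y.
So x*(p_x,p_y) = 16·p_y/p_x, independent of income; and y* = (M − 16·p_y)/p_y.
At the given prices: x* = 16·1.5/12.8 = 1.875, and y* = 10.6667.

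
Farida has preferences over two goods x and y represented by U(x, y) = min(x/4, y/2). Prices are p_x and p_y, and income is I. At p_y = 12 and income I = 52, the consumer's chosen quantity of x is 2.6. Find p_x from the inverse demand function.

With perfect complements, no substitution: consume in ratio x:y = 4:2.
Budget: p_x·x + p_y·(1/2)·x = I, so (4·p_x + 2·p_y)·x = 4·I.
Demand: x*(p_x,p_y,I) = 4·I/(4·p_x + 2·p_y), y* = 2·I/(4·p_x + 2·p_y).
Set x* = 2.6 in the demand function and solve for p_x: p_x = 14.

p_x = 14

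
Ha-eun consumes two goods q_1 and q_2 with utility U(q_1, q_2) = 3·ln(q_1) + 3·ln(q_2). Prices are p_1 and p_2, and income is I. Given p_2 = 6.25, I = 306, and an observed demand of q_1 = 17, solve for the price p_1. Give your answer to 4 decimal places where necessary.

p_1 = 9

The MRS is q_2/q_1. Set MRS = p_1/p_2.
So 3·p_2·q_2 = 3·p_1·q_1; combined with the budget, a share 0.5 of income goes to q_1.
Demand: q_1*(p_1,p_2,I) = 0.5·I/p_1 and q_2* = 0.5·I/p_2.
Set q_1* = 17 in the demand function and solve for p_1: p_1 = 9.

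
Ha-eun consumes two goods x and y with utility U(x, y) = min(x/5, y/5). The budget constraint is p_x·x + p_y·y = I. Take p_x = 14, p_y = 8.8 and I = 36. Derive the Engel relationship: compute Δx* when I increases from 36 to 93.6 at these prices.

Demand: x*(p_x,p_y,I) = 5·I/(5·p_x + 5·p_y), y* = 5·I/(5·p_x + 5·p_y).
Here 5·14 + 5·8.8 = 114, giving x* = 1.5789.
At I' = 93.6: x* = 4.1053. Change: 4.1053 − 1.5789 = 2.5263.

Δx* = 2.5263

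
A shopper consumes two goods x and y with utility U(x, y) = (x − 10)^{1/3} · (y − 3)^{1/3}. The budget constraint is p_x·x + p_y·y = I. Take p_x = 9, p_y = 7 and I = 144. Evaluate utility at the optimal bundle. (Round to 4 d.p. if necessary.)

MRS = (y−3)/(x−10). Tangency with p_x/p_y gives y−3 = (p_x/p_y)·(x−10).
After buying the subsistence bundle (10, 3), a share 0.5 of the remaining income goes to x: x* = 10 + 0.5·(I − 10p_x − 3p_y)/p_x.
Discretionary income = 144 − 10·9 − 3·7 = 33; x* = 10 + 0.5·33/9 = 11.8333; y* = 3 + 0.5·33/7 = 5.3571.
Utility at the optimum: U(11.8333, 5.3571) = 1.6288.

V = 1.6288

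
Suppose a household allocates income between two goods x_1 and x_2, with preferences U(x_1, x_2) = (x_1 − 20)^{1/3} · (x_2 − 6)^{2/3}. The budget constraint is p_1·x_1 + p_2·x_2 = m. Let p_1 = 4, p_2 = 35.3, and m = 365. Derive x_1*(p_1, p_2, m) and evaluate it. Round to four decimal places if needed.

x_1* = 26.1

MRS = (1/2)·(x_2−6)/(x_1−20). Tangency with p_1/p_2 gives x_2−6 = 2·(p_1/p_2)·(x_1−20).
After buying the subsistence bundle (20, 6), a share 1/3 of the remaining income goes to x_1: x_1* = 20 + 1/3·(m − 20p_1 − 6p_2)/p_1.
Discretionary income = 365 − 20·4 − 6·35.3 = 73.2; x_1* = 20 + 1/3·73.2/4 = 26.1.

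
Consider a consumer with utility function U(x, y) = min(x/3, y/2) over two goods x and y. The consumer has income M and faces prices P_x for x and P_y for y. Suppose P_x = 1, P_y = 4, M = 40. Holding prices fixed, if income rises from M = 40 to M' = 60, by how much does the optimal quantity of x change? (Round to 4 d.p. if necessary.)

Δx* = 5.4545

Leontief preferences: the optimum is at the kink where x/3 = y/2, i.e. y = (2/3)·x.
Budget: P_x·x + P_y·(2/3)·x = M, so (3·P_x + 2·P_y)·x = 3·M.
Demand: x*(P_x,P_y,M) = 3·M/(3·P_x + 2·P_y), y* = 2·M/(3·P_x + 2·P_y).
Here 3·1 + 2·4 = 11, giving x* = 10.9091.
At M' = 60: x* = 16.3636. Change: 16.3636 − 10.9091 = 5.4545.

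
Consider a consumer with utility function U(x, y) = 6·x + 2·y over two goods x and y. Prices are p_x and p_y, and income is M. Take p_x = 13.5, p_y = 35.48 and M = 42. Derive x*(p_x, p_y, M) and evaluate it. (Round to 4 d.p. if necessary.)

x* = 3.1111

Perfect substitutes: compare marginal utility per dollar. 6/p_x vs 2/p_y → 0.4444 vs 0.0564.
x gives more utility per dollar, so spend all income on x: x* = M/p_x, y* = 0.
Numerically: x* = 3.1111, y* = 0.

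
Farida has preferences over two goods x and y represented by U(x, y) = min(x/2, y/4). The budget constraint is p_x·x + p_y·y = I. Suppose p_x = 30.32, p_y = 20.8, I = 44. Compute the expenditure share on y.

With perfect complements, no substitution: consume in ratio x:y = 2:4.
Budget: p_x·x + p_y·2·x = I, so (2·p_x + 4·p_y)·x = 2·I.
Demand: x*(p_x,p_y,I) = 2·I/(2·p_x + 4·p_y), y* = 4·I/(2·p_x + 4·p_y).
Here 2·30.32 + 4·20.8 = 143.84, giving x* = 0.6118 and y* = 1.2236.
Expenditure on y: 20.8·1.2236 = 25.4505; share = 0.5784.

share on y = 0.5784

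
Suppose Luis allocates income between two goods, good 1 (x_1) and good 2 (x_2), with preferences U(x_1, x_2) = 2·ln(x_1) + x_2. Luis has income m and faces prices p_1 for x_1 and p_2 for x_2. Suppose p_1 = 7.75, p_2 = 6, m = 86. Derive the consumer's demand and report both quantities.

MU_x_1 = 2/x_1, MU_x_2 = 1. Tangency: 2/x_1 = p_1/p_2.
So x_1*(p_1,p_2) = 2·p_2/p_1, independent of income; and x_2* = (m − 2·p_2)/p_2.
At the given prices: x_1* = 2·6/7.75 = 1.5484, and x_2* = 12.3333.

x_1* = 1.5484, x_2* = 12.3333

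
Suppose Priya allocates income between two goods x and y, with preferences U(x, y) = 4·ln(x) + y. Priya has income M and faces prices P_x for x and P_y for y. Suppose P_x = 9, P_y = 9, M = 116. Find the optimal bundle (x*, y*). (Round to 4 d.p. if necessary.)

MU_x = 4/x, MU_y = 1. Tangency: 4/x = P_x/P_y.
So x*(P_x,P_y) = 4·P_y/P_x, independent of income; and y* = (M − 4·P_y)/P_y.
At the given prices: x* = 4·9/9 = 4, and y* = 8.8889.

x* = 4, y* = 8.8889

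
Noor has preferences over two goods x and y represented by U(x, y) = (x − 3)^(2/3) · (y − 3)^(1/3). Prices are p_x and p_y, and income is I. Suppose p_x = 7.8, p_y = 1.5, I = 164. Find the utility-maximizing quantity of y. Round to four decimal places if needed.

MRS = 2·(y−3)/(x−3). Tangency with p_x/p_y gives y−3 = (1/2)·(p_x/p_y)·(x−3).
After buying the subsistence bundle (3, 3), a share 2/3 of the remaining income goes to x: x* = 3 + 2/3·(I − 3p_x − 3p_y)/p_x.
Discretionary income = 164 − 3·7.8 − 3·1.5 = 136.1; y* = 3 + 1/3·136.1/1.5 = 33.2444.

y* = 33.2444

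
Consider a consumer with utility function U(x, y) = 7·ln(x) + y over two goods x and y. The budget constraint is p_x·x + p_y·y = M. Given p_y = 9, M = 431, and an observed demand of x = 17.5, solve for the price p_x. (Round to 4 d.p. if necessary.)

p_x = 3.6

Set MRS = p_x/p_y: (7/x)/1 = p_x/p_y.
So x*(p_x,p_y) = 7·p_y/p_x, independent of income; and y* = (M − 7·p_y)/p_y.
Set x* = 17.5 in the demand function and solve for p_x: p_x = 3.6.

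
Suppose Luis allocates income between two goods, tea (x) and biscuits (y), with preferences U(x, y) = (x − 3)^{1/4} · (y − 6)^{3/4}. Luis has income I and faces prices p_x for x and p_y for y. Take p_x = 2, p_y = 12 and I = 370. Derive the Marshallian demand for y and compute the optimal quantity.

y* = 24.25

Let x' = x−3, y' = y−6. MRS = (1/3)·y'/x' = p_x/p_y.
Substituting into the budget: x* = 3 + 0.25·(I − 3·p_x − 6·p_y)/p_x, and y* = 6 + 0.75·(…)/p_y.
Discretionary income = 370 − 3·2 − 6·12 = 292; y* = 6 + 0.75·292/12 = 24.25.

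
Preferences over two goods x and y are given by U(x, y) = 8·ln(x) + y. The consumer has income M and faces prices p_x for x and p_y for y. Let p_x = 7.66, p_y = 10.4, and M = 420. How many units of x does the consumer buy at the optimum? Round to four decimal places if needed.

MU_x = 8/x, MU_y = 1. Tangency: 8/x = p_x/p_y.
So x*(p_x,p_y) = 8·p_y/p_x, independent of income; and y* = (M − 8·p_y)/p_y.
At the given prices: x* = 8·10.4/7.66 = 10.8616.

x* = 10.8616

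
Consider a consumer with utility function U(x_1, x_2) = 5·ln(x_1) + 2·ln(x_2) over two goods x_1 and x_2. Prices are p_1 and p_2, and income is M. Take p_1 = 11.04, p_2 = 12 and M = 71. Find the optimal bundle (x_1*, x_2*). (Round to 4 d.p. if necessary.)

MU_x_1/MU_x_2 = (5·x_2)/(2·x_1); tangency sets this equal to p_1/p_2.
Rearranging, p_2·x_2 = (2/5)·p_1·x_1. Substituting into the budget gives p_1·x_1·(1 + (2/5)) = M.
Demand: x_1*(p_1,p_2,M) = 5/7·M/p_1 and x_2* = 2/7·M/p_2.
At p_1=11.04, p_2=12, M=71: x_1* = 5/7·71/11.04 = 4.5937, x_2* = 1.6905.

x_1* = 4.5937, x_2* = 1.6905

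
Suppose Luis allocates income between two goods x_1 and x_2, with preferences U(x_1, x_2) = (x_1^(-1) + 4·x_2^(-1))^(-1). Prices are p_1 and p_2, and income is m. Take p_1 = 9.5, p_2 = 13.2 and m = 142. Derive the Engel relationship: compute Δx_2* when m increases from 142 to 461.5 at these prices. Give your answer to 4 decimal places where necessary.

MRS = MU_x_1/MU_x_2 = (1/4)·(x_2/x_1)^(2). Set equal to p_1/p_2.
Hence x_2/x_1 = (4·p_1/p_2)^(1/(2)), i.e. raised to the 0.5 power.
Substitute x_2 = (x_2/x_1)·x_1 into the budget: x_1* = m/(p_1 + p_2·(x_2/x_1)).
Numerically x_2/x_1 = 1.696699, so x_1* = 142/(9.5 + 13.2·1.696699) = 4.4519 and x_2* = 1.696699·4.4519 = 7.5536.
At m' = 461.5: x_2* = 24.549. Change: 24.549 − 7.5536 = 16.9955.

Δx_2* = 16.9955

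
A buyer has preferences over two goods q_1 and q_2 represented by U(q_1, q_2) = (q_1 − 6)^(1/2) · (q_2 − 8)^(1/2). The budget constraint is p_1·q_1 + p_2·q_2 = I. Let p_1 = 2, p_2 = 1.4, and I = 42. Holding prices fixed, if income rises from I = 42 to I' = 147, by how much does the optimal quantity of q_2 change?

Δq_2* = 37.5

Discretionary income = 42 − 6·2 − 8·1.4 = 18.8; q_2* = 8 + 0.5·18.8/1.4 = 14.7143.
At I' = 147: q_2* = 52.2143. Change: 52.2143 − 14.7143 = 37.5.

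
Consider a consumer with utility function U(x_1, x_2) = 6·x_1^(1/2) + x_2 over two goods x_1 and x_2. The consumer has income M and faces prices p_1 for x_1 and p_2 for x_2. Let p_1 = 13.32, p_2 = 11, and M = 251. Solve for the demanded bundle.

MU_x_1 = 3/√x_1, MU_x_2 = 1. Tangency: 3/√x_1 = p_1/p_2.
Thus x_1* = (3·p_2/p_1)² — independent of M — with the rest of income spent on x_2.
Plugging in: x_1* = (3·11/13.32)² = 6.1379, x_2* = 15.3857.

x_1* = 6.1379, x_2* = 15.3857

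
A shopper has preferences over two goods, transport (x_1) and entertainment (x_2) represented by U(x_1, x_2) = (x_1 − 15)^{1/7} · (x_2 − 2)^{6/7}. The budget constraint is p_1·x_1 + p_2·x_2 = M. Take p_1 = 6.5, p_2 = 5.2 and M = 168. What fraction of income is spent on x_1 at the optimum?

share on x_1 = 0.6315

This is Cobb-Douglas in (x_1−15, x_2−2): tangency gives 1/7·p_2·(x_2−2) = 6/7·p_1·(x_1−15).
After buying the subsistence bundle (15, 2), a share 1/7 of the remaining income goes to x_1: x_1* = 15 + 1/7·(M − 15p_1 − 2p_2)/p_1.
Discretionary income = 168 − 15·6.5 − 2·5.2 = 60.1; x_1* = 15 + 1/7·60.1/6.5 = 16.3209; x_2* = 2 + 6/7·60.1/5.2 = 11.9066.
Expenditure on x_1: 6.5·16.3209 = 106.0857; share = 0.6315.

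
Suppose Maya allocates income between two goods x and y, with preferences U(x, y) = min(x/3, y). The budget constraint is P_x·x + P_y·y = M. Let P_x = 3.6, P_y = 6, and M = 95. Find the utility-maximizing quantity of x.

x* = 16.9643

With perfect complements, no substitution: consume in ratio x:y = 3:1.
Budget: P_x·x + P_y·(1/3)·x = M, so (3·P_x + P_y)·x = 3·M.
Demand: x*(P_x,P_y,M) = 3·M/(3·P_x + P_y), y* = M/(3·P_x + P_y).
Here 3·3.6 + 6 = 16.8, giving x* = 16.9643.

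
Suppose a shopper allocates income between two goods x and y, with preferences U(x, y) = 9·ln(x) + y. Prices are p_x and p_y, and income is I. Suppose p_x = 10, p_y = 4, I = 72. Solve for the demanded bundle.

MU_x = 9/x, MU_y = 1. Tangency: 9/x = p_x/p_y.
So x*(p_x,p_y) = 9·p_y/p_x, independent of income; and y* = (I − 9·p_y)/p_y.
At the given prices: x* = 9·4/10 = 3.6, and y* = 9.

x* = 3.6, y* = 9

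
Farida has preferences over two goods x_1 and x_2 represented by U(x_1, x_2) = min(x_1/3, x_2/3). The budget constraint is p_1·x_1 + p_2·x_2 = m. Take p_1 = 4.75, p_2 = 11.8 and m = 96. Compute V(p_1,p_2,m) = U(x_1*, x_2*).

Leontief preferences: the optimum is at the kink where x_1/3 = x_2/3, i.e. x_2 = x_1.
Budget: p_1·x_1 + p_2·x_1 = m, so (3·p_1 + 3·p_2)·x_1 = 3·m.
Demand: x_1*(p_1,p_2,m) = 3·m/(3·p_1 + 3·p_2), x_2* = 3·m/(3·p_1 + 3·p_2).
Here 3·4.75 + 3·11.8 = 49.65, giving x_1* = 5.8006 and x_2* = 5.8006.
Utility at the optimum: U(5.8006, 5.8006) = 1.9335.

V = 1.9335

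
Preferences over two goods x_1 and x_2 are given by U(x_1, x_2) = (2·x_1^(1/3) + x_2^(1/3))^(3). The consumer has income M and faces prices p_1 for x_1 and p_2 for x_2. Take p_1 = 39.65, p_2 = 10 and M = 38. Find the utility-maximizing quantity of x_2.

x_2* = 1.57

Numerically x_2/x_1 = 2.791385, so x_1* = 38/(39.65 + 10·2.791385) = 0.5624 and x_2* = 2.791385·0.5624 = 1.57.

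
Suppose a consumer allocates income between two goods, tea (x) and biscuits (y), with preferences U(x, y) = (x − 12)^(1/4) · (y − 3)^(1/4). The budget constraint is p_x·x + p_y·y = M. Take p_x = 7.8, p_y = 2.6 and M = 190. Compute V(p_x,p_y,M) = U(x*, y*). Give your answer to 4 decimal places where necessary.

This is Cobb-Douglas in (x−12, y−3): tangency gives 0.25·p_y·(y−3) = 0.25·p_x·(x−12).
After buying the subsistence bundle (12, 3), a share 0.5 of the remaining income goes to x: x* = 12 + 0.5·(M − 12p_x − 3p_y)/p_x.
Discretionary income = 190 − 12·7.8 − 3·2.6 = 88.6; x* = 12 + 0.5·88.6/7.8 = 17.6795; y* = 3 + 0.5·88.6/2.6 = 20.0385.
Utility at the optimum: U(17.6795, 20.0385) = 3.1364.

V = 3.1364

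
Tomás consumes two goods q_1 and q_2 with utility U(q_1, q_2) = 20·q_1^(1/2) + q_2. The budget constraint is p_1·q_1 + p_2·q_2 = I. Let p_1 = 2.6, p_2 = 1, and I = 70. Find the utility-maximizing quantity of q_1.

Plugging in: q_1* = (10·1/2.6)² = 14.7929.

q_1* = 14.7929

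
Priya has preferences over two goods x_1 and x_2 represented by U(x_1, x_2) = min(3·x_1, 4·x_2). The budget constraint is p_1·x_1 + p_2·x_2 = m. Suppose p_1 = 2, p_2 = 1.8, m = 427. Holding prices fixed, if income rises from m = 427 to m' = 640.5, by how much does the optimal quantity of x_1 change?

Δx_1* = 63.7313

With perfect complements, no substitution: consume in ratio x_1:x_2 = 4:3.
Budget: p_1·x_1 + p_2·(3/4)·x_1 = m, so (4·p_1 + 3·p_2)·x_1 = 4·m.
Demand: x_1*(p_1,p_2,m) = 4·m/(4·p_1 + 3·p_2), x_2* = 3·m/(4·p_1 + 3·p_2).
Here 4·2 + 3·1.8 = 13.4, giving x_1* = 127.4627.
At m' = 640.5: x_1* = 191.194. Change: 191.194 − 127.4627 = 63.7313.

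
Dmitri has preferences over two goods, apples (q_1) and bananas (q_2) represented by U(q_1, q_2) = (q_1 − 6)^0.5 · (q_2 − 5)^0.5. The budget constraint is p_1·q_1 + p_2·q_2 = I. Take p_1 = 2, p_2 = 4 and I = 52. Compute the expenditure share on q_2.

This is Cobb-Douglas in (q_1−6, q_2−5): tangency gives 0.5·p_2·(q_2−5) = 0.5·p_1·(q_1−6).
After buying the subsistence bundle (6, 5), a share 0.5 of the remaining income goes to q_1: q_1* = 6 + 0.5·(I − 6p_1 − 5p_2)/p_1.
Discretionary income = 52 − 6·2 − 5·4 = 20; q_1* = 6 + 0.5·20/2 = 11; q_2* = 5 + 0.5·20/4 = 7.5.
Expenditure on q_2: 4·7.5 = 30; share = 0.5769.

share on q_2 = 0.5769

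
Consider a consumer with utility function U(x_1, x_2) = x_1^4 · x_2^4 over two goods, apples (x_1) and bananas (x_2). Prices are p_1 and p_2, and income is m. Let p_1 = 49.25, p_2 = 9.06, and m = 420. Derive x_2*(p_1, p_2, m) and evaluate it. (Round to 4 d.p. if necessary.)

At p_1=49.25, p_2=9.06, m=420: x_2* = 0.5·420/9.06 = 23.1788.

x_2* = 23.1788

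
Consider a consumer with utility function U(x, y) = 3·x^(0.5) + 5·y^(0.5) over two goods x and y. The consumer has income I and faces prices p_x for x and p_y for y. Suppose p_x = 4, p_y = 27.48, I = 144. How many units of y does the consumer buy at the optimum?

From the CES first-order condition, (3/5)·(y/x)^(0.5) = p_x/p_y.
Solve for the ratio: y/x = [(5/3)·p_x/p_y]^(2).
With the ratio pinned down, the budget gives x* = I/(p_x + p_y·(y/x)) and y* = (y/x)·x*.
Numerically y/x = 0.058855, so x* = 144/(4 + 27.48·0.058855) = 25.6349 and y* = 0.058855·25.6349 = 1.5087.

y* = 1.5087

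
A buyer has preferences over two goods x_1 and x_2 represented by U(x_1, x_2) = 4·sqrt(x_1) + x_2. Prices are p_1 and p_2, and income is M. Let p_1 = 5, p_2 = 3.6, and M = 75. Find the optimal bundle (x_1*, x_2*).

x_1* = 2.0736, x_2* = 17.9533

Set MRS = p_1/p_2: 2·x_1^(−1/2) = p_1/p_2.
Solve: √x_1 = 2·p_2/p_1, so x_1*(p_1,p_2) = (2·p_2/p_1)², and x_2* = (M − p_1·x_1*)/p_2.
Plugging in: x_1* = (2·3.6/5)² = 2.0736, x_2* = 17.9533.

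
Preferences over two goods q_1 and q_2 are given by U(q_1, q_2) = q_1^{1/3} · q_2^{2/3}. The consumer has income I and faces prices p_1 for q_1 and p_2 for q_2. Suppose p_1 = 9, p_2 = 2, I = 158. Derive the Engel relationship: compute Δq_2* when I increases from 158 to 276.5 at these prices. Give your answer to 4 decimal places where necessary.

Δq_2* = 39.5

MU_q_1/MU_q_2 = (1/3·q_2)/(2/3·q_1); tangency sets this equal to p_1/p_2.
Rearranging, p_2·q_2 = 2·p_1·q_1. Substituting into the budget gives p_1·q_1·(1 + 2) = I.
Demand: q_1*(p_1,p_2,I) = 1/3·I/p_1 and q_2* = 2/3·I/p_2.
At p_1=9, p_2=2, I=158: q_2* = 2/3·158/2 = 52.6667.
At I' = 276.5: q_2* = 92.1667. Change: 92.1667 − 52.6667 = 39.5.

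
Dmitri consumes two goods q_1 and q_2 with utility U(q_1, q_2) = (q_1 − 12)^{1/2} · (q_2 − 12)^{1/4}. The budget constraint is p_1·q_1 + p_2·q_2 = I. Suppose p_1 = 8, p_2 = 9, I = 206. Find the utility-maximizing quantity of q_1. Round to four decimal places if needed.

After buying the subsistence bundle (12, 12), a share 2/3 of the remaining income goes to q_1: q_1* = 12 + 2/3·(I − 12p_1 − 12p_2)/p_1.
Discretionary income = 206 − 12·8 − 12·9 = 2; q_1* = 12 + 2/3·2/8 = 12.1667.

q_1* = 12.1667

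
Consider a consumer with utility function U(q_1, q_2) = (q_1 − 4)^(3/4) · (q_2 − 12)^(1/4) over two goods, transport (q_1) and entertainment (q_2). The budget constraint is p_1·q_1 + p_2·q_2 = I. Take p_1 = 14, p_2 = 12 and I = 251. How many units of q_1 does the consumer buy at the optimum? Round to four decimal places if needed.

q_1* = 6.7321

Let q_1' = q_1−4, q_2' = q_2−12. MRS = 3·q_2'/q_1' = p_1/p_2.
After buying the subsistence bundle (4, 12), a share 0.75 of the remaining income goes to q_1: q_1* = 4 + 0.75·(I − 4p_1 − 12p_2)/p_1.
Discretionary income = 251 − 4·14 − 12·12 = 51; q_1* = 4 + 0.75·51/14 = 6.7321.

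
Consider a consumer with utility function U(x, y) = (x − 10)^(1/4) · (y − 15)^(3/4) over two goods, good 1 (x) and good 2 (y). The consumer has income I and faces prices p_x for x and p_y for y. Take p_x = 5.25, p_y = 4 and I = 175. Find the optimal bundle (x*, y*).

x* = 12.9762, y* = 26.7188

This is Cobb-Douglas in (x−10, y−15): tangency gives 0.25·p_y·(y−15) = 0.75·p_x·(x−10).
After buying the subsistence bundle (10, 15), a share 0.25 of the remaining income goes to x: x* = 10 + 0.25·(I − 10p_x − 15p_y)/p_x.
Discretionary income = 175 − 10·5.25 − 15·4 = 62.5; x* = 10 + 0.25·62.5/5.25 = 12.9762; y* = 15 + 0.75·62.5/4 = 26.7188.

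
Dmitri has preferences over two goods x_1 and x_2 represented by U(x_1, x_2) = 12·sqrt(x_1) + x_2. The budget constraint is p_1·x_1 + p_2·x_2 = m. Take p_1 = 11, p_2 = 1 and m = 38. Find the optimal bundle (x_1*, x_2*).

x_1* = 0.2975, x_2* = 34.7273

Utility is quasi-linear in x_2; the FOC for x_1 is 6/√x_1 = p_1/p_2.
Solve: √x_1 = 6·p_2/p_1, so x_1*(p_1,p_2) = (6·p_2/p_1)², and x_2* = (m − p_1·x_1*)/p_2.
Plugging in: x_1* = (6·1/11)² = 0.2975, x_2* = 34.7273.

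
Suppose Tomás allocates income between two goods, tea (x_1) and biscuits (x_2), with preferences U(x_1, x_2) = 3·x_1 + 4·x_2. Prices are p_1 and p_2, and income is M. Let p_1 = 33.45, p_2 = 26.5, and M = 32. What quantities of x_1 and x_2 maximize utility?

x_1* = 0, x_2* = 1.2075

Linear utility — the consumer picks whichever good has higher MU/price: 3/33.45 = 0.0897 vs 4/26.5 = 0.1509.
x_2 gives more utility per dollar, so spend all income on x_2: x_2* = M/p_2, x_1* = 0.
Numerically: x_1* = 0, x_2* = 1.2075.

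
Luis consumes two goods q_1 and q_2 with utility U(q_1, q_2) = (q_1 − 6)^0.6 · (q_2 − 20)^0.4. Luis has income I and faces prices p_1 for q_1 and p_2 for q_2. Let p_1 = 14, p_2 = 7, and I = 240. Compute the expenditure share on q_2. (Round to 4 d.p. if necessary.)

share on q_2 = 0.61

Substituting into the budget: q_1* = 6 + 0.6·(I − 6·p_1 − 20·p_2)/p_1, and q_2* = 20 + 0.4·(…)/p_2.
Discretionary income = 240 − 6·14 − 20·7 = 16; q_1* = 6 + 0.6·16/14 = 6.6857; q_2* = 20 + 0.4·16/7 = 20.9143.
Expenditure on q_2: 7·20.9143 = 146.4; share = 0.61.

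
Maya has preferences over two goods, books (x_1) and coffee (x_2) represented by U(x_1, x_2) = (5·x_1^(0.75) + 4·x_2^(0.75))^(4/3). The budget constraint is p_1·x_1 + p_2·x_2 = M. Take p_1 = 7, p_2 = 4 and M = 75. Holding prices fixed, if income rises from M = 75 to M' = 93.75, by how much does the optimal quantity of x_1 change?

From the CES first-order condition, (5/4)·(x_2/x_1)^(0.25) = p_1/p_2.
Hence x_2/x_1 = ((4/5)·p_1/p_2)^(1/(0.25)), i.e. raised to the 4 power.
Substitute x_2 = (x_2/x_1)·x_1 into the budget: x_1* = M/(p_1 + p_2·(x_2/x_1)).
Numerically x_2/x_1 = 3.8416, so x_1* = 75/(7 + 4·3.8416) = 3.3532.
At M' = 93.75: x_1* = 4.1916. Change: 4.1916 − 3.3532 = 0.8383.

Δx_1* = 0.8383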